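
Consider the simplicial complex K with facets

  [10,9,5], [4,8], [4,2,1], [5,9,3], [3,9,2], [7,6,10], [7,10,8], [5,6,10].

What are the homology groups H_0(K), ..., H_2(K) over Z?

Order the vertices as 1 < 2 < 3 < 4 < 5 < 6 < 7 < 8 < 9 < 10. Listing each simplex with vertices in this order, K has dimension 2 with simplices:

  0-simplices (10): [1], [2], [3], [4], [5], [6], [7], [8], [9], [10]
  1-simplices (17): [1,2], [1,4], [2,3], [2,4], [2,9], [3,5], [3,9], [4,8], [5,6], [5,9], [5,10], [6,7], [6,10], [7,8], [7,10], [8,10], [9,10]
  2-simplices (7): [1,2,4], [2,3,9], [3,5,9], [5,6,10], [5,9,10], [6,7,10], [7,8,10]

so the chain groups are C_0 ≅ Z^10, C_1 ≅ Z^17, C_2 ≅ Z^7.

The boundary map ∂_1: C_1 → C_0 sends each edge [p,q] (with p < q) to q − p. For instance
  ∂[9,10] = [10] − [9].
The 10×17 boundary matrix has rank 9 and Smith normal form diag(1,1,1,1,1,1,1,1,1).

∂_2: C_2 → C_1 maps a triangle to the signed sum of its edges. For instance
  ∂[5,9,10] = [9,10] − [5,10] + [5,9],
  ∂[2,3,9] = [3,9] − [2,9] + [2,3].
This gives a 17×7 integer matrix of rank 7; reducing to Smith normal form yields diagonal entries (1,1,1,1,1,1,1).

Reading off H_k = ker ∂_k / im ∂_{k+1}:

  H_0: rank C_0 − rank ∂_1 = 10 − 9 = 1, and the invariant factors of ∂_1 are all 1, so H_0 = Z.
  H_1: rank ker ∂_1 − rank ∂_2 = (17 − 9) − 7 = 1, and the invariant factors of ∂_2 are all 1, so H_1 = Z.
  H_2: rank ker ∂_2 − rank ∂_3 = (7 − 7) − 0 = 0, and there is no ∂_3, so H_2 = 0.

H_0 ≅ Z,  H_1 ≅ Z,  H_2 = 0.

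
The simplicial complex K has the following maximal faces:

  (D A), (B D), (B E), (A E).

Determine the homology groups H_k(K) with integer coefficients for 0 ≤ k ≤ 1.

Fix the vertex order A < B < D < E and write every simplex with vertices in increasing order. Then dim K = 1 and the simplices of K are:

  0-simplices (4): A, B, D, E
  1-simplices (4): AD, AE, BD, BE

giving chain groups C_0 ≅ Z^4, C_1 ≅ Z^4.

The boundary map ∂_1: C_1 → C_0 maps an edge to its endpoints' difference, ∂[p,q] = q − p. For instance
  ∂BD = D − B.
This gives a 4×4 integer matrix of rank 3; reducing to Smith normal form yields diagonal entries (1,1,1).

Now H_k = ker ∂_k / im ∂_{k+1}, so:

  H_0: rank C_0 − rank ∂_1 = 4 − 3 = 1, and the invariant factors of ∂_1 are all 1, so H_0 = Z.
  H_1: rank ker ∂_1 − rank ∂_2 = (4 − 3) − 0 = 1, and there is no ∂_2, so H_1 = Z.

H_0 ≅ Z,  H_1 ≅ Z.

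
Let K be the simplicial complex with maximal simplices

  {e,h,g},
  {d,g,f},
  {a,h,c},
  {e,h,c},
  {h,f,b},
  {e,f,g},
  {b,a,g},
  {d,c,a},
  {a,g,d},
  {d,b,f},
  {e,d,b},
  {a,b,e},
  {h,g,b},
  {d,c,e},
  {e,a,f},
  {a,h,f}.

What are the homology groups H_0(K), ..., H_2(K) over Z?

H_0 ≅ Z,  H_1 ≅ Z^2,  H_2 ≅ Z.

Order the vertices as a < b < c < d < e < f < g < h. Listing each simplex with vertices in this order, K has dimension 2 with simplices:

  0-simplices (8): a, b, c, d, e, f, g, h
  1-simplices (24): ab, ac, ad, ae, af, ag, ah, bd, be, bf, bg, bh, cd, ce, ch, de, df, dg, ef, eg, eh, fg, fh, gh
  2-simplices (16): abe, abg, acd, ach, adg, aef, afh, bde, bdf, bfh, bgh, cde, ceh, dfg, efg, egh

giving chain groups C_0 ≅ Z^8, C_1 ≅ Z^24, C_2 ≅ Z^16.

The boundary map ∂_1: C_1 → C_0 is given by ∂[p,q] = [q] − [p].
The resulting 8×24 matrix has rank 7, and its Smith normal form has invariant factors (1,1,1,1,1,1,1).

∂_2: C_2 → C_1 acts by ∂[p,q,r] = [q,r] − [p,r] + [p,q]. For instance
  ∂abg = bg − ag + ab,
  ∂bdf = df − bf + bd.
The 24×16 boundary matrix has rank 15 and Smith normal form diag(1,1,1,1,1,1,1,1,1,1,1,1,1,1,1).

Computing H_k = (kernel of ∂_k) / (image of ∂_{k+1}):

  H_0: rank C_0 − rank ∂_1 = 8 − 7 = 1, and the invariant factors of ∂_1 are all 1, so H_0 ≅ Z.
  H_1: rank ker ∂_1 − rank ∂_2 = (24 − 7) − 15 = 2, and the invariant factors of ∂_2 are all 1, so H_1 ≅ Z^2.
  H_2: rank ker ∂_2 − rank ∂_3 = (16 − 15) − 0 = 1, and there is no ∂_3, so H_2 ≅ Z.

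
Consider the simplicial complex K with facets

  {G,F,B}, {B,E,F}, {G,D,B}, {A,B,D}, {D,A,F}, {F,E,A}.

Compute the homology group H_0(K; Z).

Order the vertices as A < B < D < E < F < G. Listing each simplex with vertices in this order, K has dimension 2 with simplices:

  0-simplices (6): A, B, D, E, F, G
  1-simplices (12): AB, AD, AE, AF, BD, BE, BF, BG, DF, DG, EF, FG
  2-simplices (6): ABD, ADF, AEF, BDG, BEF, BFG

giving chain groups C_0 ≅ Z^6, C_1 ≅ Z^12, C_2 ≅ Z^6.

The boundary map ∂_1: C_1 → C_0 is given by ∂[p,q] = [q] − [p].
The 6×12 boundary matrix has rank 5 and Smith normal form diag(1,1,1,1,1).

The boundary map ∂_2: C_2 → C_1 maps a triangle to the signed sum of its edges. For instance
  ∂ADF = DF − AF + AD,
  ∂BFG = FG − BG + BF.
The resulting 12×6 matrix has rank 6, and its Smith normal form has invariant factors (1,1,1,1,1,1).

From H_k ≅ ker(∂_k) / im(∂_{k+1}) we obtain:

  H_0: rank C_0 − rank ∂_1 = 6 − 5 = 1, and the invariant factors of ∂_1 are all 1, so H_0 = Z.

(K is a triangulation of the cylinder S^1 x I.)

H_0 ≅ Z.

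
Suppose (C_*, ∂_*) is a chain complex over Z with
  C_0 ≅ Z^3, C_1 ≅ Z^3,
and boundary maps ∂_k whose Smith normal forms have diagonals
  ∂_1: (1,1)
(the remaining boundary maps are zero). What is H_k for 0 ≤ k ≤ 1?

H_0: b_0 = 3 − 0 − 2 = 1; torsion from ∂_1 factors > 1: none. So H_0 ≅ Z.
H_1: b_1 = 3 − 2 − 0 = 1; torsion from ∂_2 factors > 1: none. So H_1 ≅ Z.

H_0 ≅ Z,  H_1 ≅ Z.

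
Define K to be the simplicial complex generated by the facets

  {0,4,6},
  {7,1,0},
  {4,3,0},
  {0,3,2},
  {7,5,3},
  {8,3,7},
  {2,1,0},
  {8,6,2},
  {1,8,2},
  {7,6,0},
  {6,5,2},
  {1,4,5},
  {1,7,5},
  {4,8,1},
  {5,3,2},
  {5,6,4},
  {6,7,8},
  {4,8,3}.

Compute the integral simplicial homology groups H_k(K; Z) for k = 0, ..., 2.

Take the total order 0 < 1 < 2 < 3 < 4 < 5 < 6 < 7 < 8 on the vertex set. Then K (dimension 2) consists of the simplices:

  0-simplices (9): [0], [1], [2], [3], [4], [5], [6], [7], [8]
  1-simplices (27): (27 of them)
  2-simplices (18): [0,1,2], [0,1,7], [0,2,3], [0,3,4], [0,4,6], [0,6,7], [1,2,8], [1,4,5], [1,4,8], [1,5,7], [2,3,5], [2,5,6], [2,6,8], [3,4,8], [3,5,7], [3,7,8], [4,5,6], [6,7,8]

so the chain groups are C_0 ≅ Z^9, C_1 ≅ Z^27, C_2 ≅ Z^18.

Boundary ∂_1: C_1 → C_0 sends each edge [p,q] (with p < q) to q − p. For instance
  ∂[3,8] = [8] − [3].
The 9×27 boundary matrix has rank 8 and Smith normal form diag(1,1,1,1,1,1,1,1).

Boundary ∂_2: C_2 → C_1 maps a triangle to the signed sum of its edges. For instance
  ∂[3,7,8] = [7,8] − [3,8] + [3,7],
  ∂[0,3,4] = [3,4] − [0,4] + [0,3].
This gives a 27×18 integer matrix of rank 17; reducing to Smith normal form yields diagonal entries (1,1,1,1,1,1,1,1,1,1,1,1,1,1,1,1,1).

Computing H_k = (kernel of ∂_k) / (image of ∂_{k+1}):

  H_0: rank C_0 − rank ∂_1 = 9 − 8 = 1, and the invariant factors of ∂_1 are all 1, so H_0 = Z.
  H_1: rank ker ∂_1 − rank ∂_2 = (27 − 8) − 17 = 2, and the invariant factors of ∂_2 are all 1, so H_1 = Z^2.
  H_2: rank ker ∂_2 − rank ∂_3 = (18 − 17) − 0 = 1, and there is no ∂_3, so H_2 = Z.

H_0 = Z,  H_1 = Z^2,  H_2 = Z.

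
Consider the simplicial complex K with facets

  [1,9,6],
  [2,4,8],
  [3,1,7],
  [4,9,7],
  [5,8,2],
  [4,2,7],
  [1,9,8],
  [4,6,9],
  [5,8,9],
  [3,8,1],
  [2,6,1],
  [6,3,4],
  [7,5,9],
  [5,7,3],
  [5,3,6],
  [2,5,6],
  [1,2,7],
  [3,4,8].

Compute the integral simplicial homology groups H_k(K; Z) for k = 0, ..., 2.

H_0 = Z,  H_1 = Z^2,  H_2 = Z.

Order the vertices as 1 < 2 < 3 < 4 < 5 < 6 < 7 < 8 < 9. Listing each simplex with vertices in this order, K has dimension 2 with simplices:

  0-simplices (9): [1], [2], [3], [4], [5], [6], [7], [8], [9]
  1-simplices (27): (27 of them)
  2-simplices (18): [1,2,6], [1,2,7], [1,3,7], [1,3,8], [1,6,9], [1,8,9], [2,4,7], [2,4,8], [2,5,6], [2,5,8], [3,4,6], [3,4,8], [3,5,6], [3,5,7], [4,6,9], [4,7,9], [5,7,9], [5,8,9]

Hence C_0 ≅ Z^9, C_1 ≅ Z^27, C_2 ≅ Z^18.

The boundary map ∂_1: C_1 → C_0 maps an edge to its endpoints' difference, ∂[p,q] = q − p. For instance
  ∂[5,8] = [8] − [5].
The resulting 9×27 matrix has rank 8, and its Smith normal form has invariant factors (1,1,1,1,1,1,1,1).

∂_2: C_2 → C_1 acts by ∂[p,q,r] = [q,r] − [p,r] + [p,q]. For instance
  ∂[2,4,7] = [4,7] − [2,7] + [2,4],
  ∂[5,7,9] = [7,9] − [5,9] + [5,7].
As a 27×18 matrix over Z this has rank 17, with invariant factors (1,1,1,1,1,1,1,1,1,1,1,1,1,1,1,1,1).

Now H_k = ker ∂_k / im ∂_{k+1}, so:

  H_0: rank C_0 − rank ∂_1 = 9 − 8 = 1, and the invariant factors of ∂_1 are all 1, so H_0 ≅ Z.
  H_1: rank ker ∂_1 − rank ∂_2 = (27 − 8) − 17 = 2, and the invariant factors of ∂_2 are all 1, so H_1 ≅ Z^2.
  H_2: rank ker ∂_2 − rank ∂_3 = (18 − 17) − 0 = 1, and there is no ∂_3, so H_2 ≅ Z.

As a check, the Euler characteristic is 9 − 27 + 18 = 0, which agrees with 1 − 2 + 1 = 0.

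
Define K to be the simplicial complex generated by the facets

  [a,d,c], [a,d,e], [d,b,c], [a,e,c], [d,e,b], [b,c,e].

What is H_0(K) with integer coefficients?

K has 5 vertices, 9 edges, 6 triangles.
rank ∂_0 = 0, rank ∂_1 = 4 ⇒ b_0 = 5 − 0 − 4 = 1; all invariant factors of ∂_1 are 1 so no torsion. So H_0 = Z.

H_0 = Z.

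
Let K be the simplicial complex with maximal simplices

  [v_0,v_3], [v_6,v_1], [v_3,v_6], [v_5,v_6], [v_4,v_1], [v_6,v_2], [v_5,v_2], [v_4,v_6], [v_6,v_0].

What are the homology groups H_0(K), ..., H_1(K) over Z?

H_0 = Z,  H_1 = Z^3.

Take the total order v_0 < v_1 < v_2 < v_3 < v_4 < v_5 < v_6 on the vertex set. Then K (dimension 1) consists of the simplices:

  0-simplices (7): [v_0], [v_1], [v_2], [v_3], [v_4], [v_5], [v_6]
  1-simplices (9): [v_0,v_3], [v_0,v_6], [v_1,v_4], [v_1,v_6], [v_2,v_5], [v_2,v_6], [v_3,v_6], [v_4,v_6], [v_5,v_6]

so the chain groups are C_0 ≅ Z^7, C_1 ≅ Z^9.

∂_1: C_1 → C_0 is given by ∂[p,q] = [q] − [p]. For instance
  ∂[v_0,v_6] = [v_6] − [v_0].
This gives a 7×9 integer matrix of rank 6; reducing to Smith normal form yields diagonal entries (1,1,1,1,1,1).

From H_k ≅ ker(∂_k) / im(∂_{k+1}) we obtain:

  H_0: rank C_0 − rank ∂_1 = 7 − 6 = 1, and the invariant factors of ∂_1 are all 1, so H_0 = Z.
  H_1: rank ker ∂_1 − rank ∂_2 = (9 − 6) − 0 = 3, and there is no ∂_2, so H_1 = Z^3.

(K is a triangulation of a wedge of 3 circles.)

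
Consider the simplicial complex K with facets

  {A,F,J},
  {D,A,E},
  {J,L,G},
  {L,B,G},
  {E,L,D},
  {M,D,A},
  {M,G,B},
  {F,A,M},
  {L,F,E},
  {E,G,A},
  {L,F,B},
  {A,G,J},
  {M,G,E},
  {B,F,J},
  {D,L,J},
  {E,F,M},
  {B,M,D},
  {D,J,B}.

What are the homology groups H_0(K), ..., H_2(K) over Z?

Fix the vertex order A < B < D < E < F < G < J < L < M and write every simplex with vertices in increasing order. Then dim K = 2 and the simplices of K are:

  0-simplices (9): A, B, D, E, F, G, J, L, M
  1-simplices (27): AD, AE, AF, AG, AJ, AM, BD, BF, BG, BJ, BL, BM, DE, DJ, DL, DM, EF, EG, EL, EM, FJ, FL, FM, GJ, GL, GM, JL
  2-simplices (18): ADE, ADM, AEG, AFJ, AFM, AGJ, BDJ, BDM, BFJ, BFL, BGL, BGM, DEL, DJL, EFL, EFM, EGM, GJL

Hence C_0 ≅ Z^9, C_1 ≅ Z^27, C_2 ≅ Z^18.

∂_1: C_1 → C_0 maps an edge to its endpoints' difference, ∂[p,q] = q − p.
The resulting 9×27 matrix has rank 8, and its Smith normal form has invariant factors (1,1,1,1,1,1,1,1).

Boundary ∂_2: C_2 → C_1 sends each 2-simplex [p,q,r] to [q,r] − [p,r] + [p,q]. For instance
  ∂AEG = EG − AG + AE,
  ∂DJL = JL − DL + DJ.
As a 27×18 matrix over Z this has rank 18, with invariant factors (1,1,1,1,1,1,1,1,1,1,1,1,1,1,1,1,1,2).

Reading off H_k = ker ∂_k / im ∂_{k+1}:

  H_0: rank C_0 − rank ∂_1 = 9 − 8 = 1, and the invariant factors of ∂_1 are all 1, so H_0 ≅ Z.
  H_1: rank ker ∂_1 − rank ∂_2 = (27 − 8) − 18 = 1, and ∂_2 has invariant factor 2 > 1, so H_1 ≅ Z × Z/2.
  H_2: rank ker ∂_2 − rank ∂_3 = (18 − 18) − 0 = 0, and there is no ∂_3, so H_2 ≅ 0.

(K is a triangulation of the Klein bottle.)

H_0 = Z,  H_1 = Z × Z/2,  H_2 = 0.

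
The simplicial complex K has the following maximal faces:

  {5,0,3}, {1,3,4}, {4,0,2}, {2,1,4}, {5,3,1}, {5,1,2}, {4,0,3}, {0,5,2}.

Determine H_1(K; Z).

H_1 = 0.

We work with the vertex ordering 0 < 1 < 2 < 3 < 4 < 5. The simplices of K, each written with vertices in increasing order, are:

  0-simplices (6): [0], [1], [2], [3], [4], [5]
  1-simplices (12): [0,2], [0,3], [0,4], [0,5], [1,2], [1,3], [1,4], [1,5], [2,4], [2,5], [3,4], [3,5]
  2-simplices (8): [0,2,4], [0,2,5], [0,3,4], [0,3,5], [1,2,4], [1,2,5], [1,3,4], [1,3,5]

Hence C_0 ≅ Z^6, C_1 ≅ Z^12, C_2 ≅ Z^8.

∂_1: C_1 → C_0 maps an edge to its endpoints' difference, ∂[p,q] = q − p. For instance
  ∂[0,2] = [2] − [0].
The 6×12 boundary matrix has rank 5 and Smith normal form diag(1,1,1,1,1).

Boundary ∂_2: C_2 → C_1 maps a triangle to the signed sum of its edges. For instance
  ∂[1,3,5] = [3,5] − [1,5] + [1,3],
  ∂[1,3,4] = [3,4] − [1,4] + [1,3].
As a 12×8 matrix over Z this has rank 7, with invariant factors (1,1,1,1,1,1,1).

Now H_k = ker ∂_k / im ∂_{k+1}, so:

  H_1: rank ker ∂_1 − rank ∂_2 = (12 − 5) − 7 = 0, and the invariant factors of ∂_2 are all 1, so H_1 ≅ 0.

(K is a triangulation of the 2-sphere S^2.)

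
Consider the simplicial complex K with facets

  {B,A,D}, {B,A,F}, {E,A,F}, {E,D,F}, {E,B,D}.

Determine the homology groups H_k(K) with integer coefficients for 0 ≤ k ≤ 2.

H_0 = Z,  H_1 = Z,  H_2 = 0.

We work with the vertex ordering A < B < D < E < F. The simplices of K, each written with vertices in increasing order, are:

  0-simplices (5): A, B, D, E, F
  1-simplices (10): AB, AD, AE, AF, BD, BE, BF, DE, DF, EF
  2-simplices (5): ABD, ABF, AEF, BDE, DEF

Hence C_0 ≅ Z^5, C_1 ≅ Z^10, C_2 ≅ Z^5.

∂_1: C_1 → C_0 maps an edge to its endpoints' difference, ∂[p,q] = q − p. For instance
  ∂EF = F − E.
The 5×10 boundary matrix has rank 4 and Smith normal form diag(1,1,1,1).

∂_2: C_2 → C_1 sends each 2-simplex [p,q,r] to [q,r] − [p,r] + [p,q]. For instance
  ∂DEF = EF − DF + DE,
  ∂ABD = BD − AD + AB.
The resulting 10×5 matrix has rank 5, and its Smith normal form has invariant factors (1,1,1,1,1).

Reading off H_k = ker ∂_k / im ∂_{k+1}:

  H_0: rank C_0 − rank ∂_1 = 5 − 4 = 1, and the invariant factors of ∂_1 are all 1, so H_0 = Z.
  H_1: rank ker ∂_1 − rank ∂_2 = (10 − 4) − 5 = 1, and the invariant factors of ∂_2 are all 1, so H_1 = Z.
  H_2: rank ker ∂_2 − rank ∂_3 = (5 − 5) − 0 = 0, and there is no ∂_3, so H_2 = 0.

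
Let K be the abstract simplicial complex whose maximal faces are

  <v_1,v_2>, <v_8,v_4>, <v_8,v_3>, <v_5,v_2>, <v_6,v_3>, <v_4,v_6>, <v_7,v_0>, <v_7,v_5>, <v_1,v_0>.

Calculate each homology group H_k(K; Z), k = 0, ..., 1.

We work with the vertex ordering v_0 < v_1 < v_2 < v_3 < v_4 < v_5 < v_6 < v_7 < v_8. The simplices of K, each written with vertices in increasing order, are:

  0-simplices (9): [v_0], [v_1], [v_2], [v_3], [v_4], [v_5], [v_6], [v_7], [v_8]
  1-simplices (9): [v_0,v_1], [v_0,v_7], [v_1,v_2], [v_2,v_5], [v_3,v_6], [v_3,v_8], [v_4,v_6], [v_4,v_8], [v_5,v_7]

Hence C_0 ≅ Z^9, C_1 ≅ Z^9.

Boundary ∂_1: C_1 → C_0 maps an edge to its endpoints' difference, ∂[p,q] = q − p.
This gives a 9×9 integer matrix of rank 7; reducing to Smith normal form yields diagonal entries (1,1,1,1,1,1,1).

Computing H_k = (kernel of ∂_k) / (image of ∂_{k+1}):

  H_0: rank C_0 − rank ∂_1 = 9 − 7 = 2, and the invariant factors of ∂_1 are all 1, so H_0 = Z^2.
  H_1: rank ker ∂_1 − rank ∂_2 = (9 − 7) − 0 = 2, and there is no ∂_2, so H_1 = Z^2.

H_0 ≅ Z^2,  H_1 ≅ Z^2.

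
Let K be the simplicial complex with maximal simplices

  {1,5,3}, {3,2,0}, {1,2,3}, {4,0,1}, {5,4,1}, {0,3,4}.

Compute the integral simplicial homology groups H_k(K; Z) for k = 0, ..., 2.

Take the total order 0 < 1 < 2 < 3 < 4 < 5 on the vertex set. Then K (dimension 2) consists of the simplices:

  0-simplices (6): [0], [1], [2], [3], [4], [5]
  1-simplices (12): [0,1], [0,2], [0,3], [0,4], [1,2], [1,3], [1,4], [1,5], [2,3], [3,4], [3,5], [4,5]
  2-simplices (6): [0,1,4], [0,2,3], [0,3,4], [1,2,3], [1,3,5], [1,4,5]

so the chain groups are C_0 ≅ Z^6, C_1 ≅ Z^12, C_2 ≅ Z^6.

Boundary ∂_1: C_1 → C_0 sends each edge [p,q] (with p < q) to q − p. For instance
  ∂[2,3] = [3] − [2].
As a 6×12 matrix over Z this has rank 5, with invariant factors (1,1,1,1,1).

Boundary ∂_2: C_2 → C_1 sends each 2-simplex [p,q,r] to [q,r] − [p,r] + [p,q]. For instance
  ∂[1,2,3] = [2,3] − [1,3] + [1,2],
  ∂[1,3,5] = [3,5] − [1,5] + [1,3].
The 12×6 boundary matrix has rank 6 and Smith normal form diag(1,1,1,1,1,1).

From H_k ≅ ker(∂_k) / im(∂_{k+1}) we obtain:

  H_0: rank C_0 − rank ∂_1 = 6 − 5 = 1, and the invariant factors of ∂_1 are all 1, so H_0 = Z.
  H_1: rank ker ∂_1 − rank ∂_2 = (12 − 5) − 6 = 1, and the invariant factors of ∂_2 are all 1, so H_1 = Z.
  H_2: rank ker ∂_2 − rank ∂_3 = (6 − 6) − 0 = 0, and there is no ∂_3, so H_2 = 0.

H_0 ≅ Z,  H_1 ≅ Z,  H_2 = 0.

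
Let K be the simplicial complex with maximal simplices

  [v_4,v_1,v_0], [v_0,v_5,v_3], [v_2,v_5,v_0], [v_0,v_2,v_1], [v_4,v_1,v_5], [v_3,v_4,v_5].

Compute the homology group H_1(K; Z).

Order the vertices as v_0 < v_1 < v_2 < v_3 < v_4 < v_5. Listing each simplex with vertices in this order, K has dimension 2 with simplices:

  0-simplices (6): [v_0], [v_1], [v_2], [v_3], [v_4], [v_5]
  1-simplices (12): [v_0,v_1], [v_0,v_2], [v_0,v_3], [v_0,v_4], [v_0,v_5], [v_1,v_2], [v_1,v_4], [v_1,v_5], [v_2,v_5], [v_3,v_4], [v_3,v_5], [v_4,v_5]
  2-simplices (6): [v_0,v_1,v_2], [v_0,v_1,v_4], [v_0,v_2,v_5], [v_0,v_3,v_5], [v_1,v_4,v_5], [v_3,v_4,v_5]

so the chain groups are C_0 ≅ Z^6, C_1 ≅ Z^12, C_2 ≅ Z^6.

The boundary map ∂_1: C_1 → C_0 is given by ∂[p,q] = [q] − [p]. For instance
  ∂[v_1,v_5] = [v_5] − [v_1].
This gives a 6×12 integer matrix of rank 5; reducing to Smith normal form yields diagonal entries (1,1,1,1,1).

∂_2: C_2 → C_1 sends each 2-simplex [p,q,r] to [q,r] − [p,r] + [p,q]. For instance
  ∂[v_3,v_4,v_5] = [v_4,v_5] − [v_3,v_5] + [v_3,v_4],
  ∂[v_0,v_1,v_4] = [v_1,v_4] − [v_0,v_4] + [v_0,v_1].
The 12×6 boundary matrix has rank 6 and Smith normal form diag(1,1,1,1,1,1).

Reading off H_k = ker ∂_k / im ∂_{k+1}:

  H_1: rank ker ∂_1 − rank ∂_2 = (12 − 5) − 6 = 1, and the invariant factors of ∂_2 are all 1, so H_1 ≅ Z.

(K is a triangulation of the cylinder S^1 x I.)

H_1 = Z.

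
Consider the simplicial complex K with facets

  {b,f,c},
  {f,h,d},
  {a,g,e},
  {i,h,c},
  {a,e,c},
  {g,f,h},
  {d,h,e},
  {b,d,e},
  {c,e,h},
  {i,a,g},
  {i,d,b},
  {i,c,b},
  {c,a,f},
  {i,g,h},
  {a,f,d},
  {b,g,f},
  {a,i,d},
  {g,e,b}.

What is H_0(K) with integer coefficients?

Fix the vertex order a < b < c < d < e < f < g < h < i and write every simplex with vertices in increasing order. Then dim K = 2 and the simplices of K are:

  0-simplices (9): a, b, c, d, e, f, g, h, i
  1-simplices (27): ac, ad, ae, af, ag, ai, bc, bd, be, bf, bg, bi, ce, cf, ch, ci, de, df, dh, di, eg, eh, fg, fh, gh, gi, hi
  2-simplices (18): ace, acf, adf, adi, aeg, agi, bcf, bci, bde, bdi, beg, bfg, ceh, chi, deh, dfh, fgh, ghi

giving chain groups C_0 ≅ Z^9, C_1 ≅ Z^27, C_2 ≅ Z^18.

The boundary map ∂_1: C_1 → C_0 is given by ∂[p,q] = [q] − [p]. For instance
  ∂ch = h − c.
As a 9×27 matrix over Z this has rank 8, with invariant factors (1,1,1,1,1,1,1,1).

The boundary map ∂_2: C_2 → C_1 sends each 2-simplex [p,q,r] to [q,r] − [p,r] + [p,q]. For instance
  ∂adi = di − ai + ad,
  ∂agi = gi − ai + ag.
As a 27×18 matrix over Z this has rank 17, with invariant factors (1,1,1,1,1,1,1,1,1,1,1,1,1,1,1,1,1).

From H_k ≅ ker(∂_k) / im(∂_{k+1}) we obtain:

  H_0: rank C_0 − rank ∂_1 = 9 − 8 = 1, and the invariant factors of ∂_1 are all 1, so H_0 = Z.

H_0 = Z.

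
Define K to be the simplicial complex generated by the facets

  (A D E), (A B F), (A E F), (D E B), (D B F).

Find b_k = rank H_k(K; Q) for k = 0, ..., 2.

b_0 = 1, b_1 = 1, b_2 = 0.

Order the vertices as A < B < D < E < F. Listing each simplex with vertices in this order, K has dimension 2 with simplices:

  0-simplices (5): A, B, D, E, F
  1-simplices (10): AB, AD, AE, AF, BD, BE, BF, DE, DF, EF
  2-simplices (5): ABF, ADE, AEF, BDE, BDF

giving chain groups C_0 ≅ Z^5, C_1 ≅ Z^10, C_2 ≅ Z^5.

The boundary map ∂_1: C_1 → C_0 maps an edge to its endpoints' difference, ∂[p,q] = q − p. For instance
  ∂DE = E − D.
The 5×10 boundary matrix has rank 4 and Smith normal form diag(1,1,1,1).

Boundary ∂_2: C_2 → C_1 maps a triangle to the signed sum of its edges. For instance
  ∂BDF = DF − BF + BD,
  ∂AEF = EF − AF + AE.
This gives a 10×5 integer matrix of rank 5; reducing to Smith normal form yields diagonal entries (1,1,1,1,1).

Reading off H_k = ker ∂_k / im ∂_{k+1}:

  H_0: rank C_0 − rank ∂_1 = 5 − 4 = 1, and the invariant factors of ∂_1 are all 1, so H_0 = Z.
  H_1: rank ker ∂_1 − rank ∂_2 = (10 − 4) − 5 = 1, and the invariant factors of ∂_2 are all 1, so H_1 = Z.
  H_2: rank ker ∂_2 − rank ∂_3 = (5 − 5) − 0 = 0, and there is no ∂_3, so H_2 = 0.

Hence the Betti numbers are b_0 = 1, b_1 = 1, b_2 = 0.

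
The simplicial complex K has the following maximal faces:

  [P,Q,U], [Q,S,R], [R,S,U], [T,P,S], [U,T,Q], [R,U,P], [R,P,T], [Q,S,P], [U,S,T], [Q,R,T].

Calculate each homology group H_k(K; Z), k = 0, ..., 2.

Take the total order P < Q < R < S < T < U on the vertex set. Then K (dimension 2) consists of the simplices:

  0-simplices (6): P, Q, R, S, T, U
  1-simplices (15): PQ, PR, PS, PT, PU, QR, QS, QT, QU, RS, RT, RU, ST, SU, TU
  2-simplices (10): PQS, PQU, PRT, PRU, PST, QRS, QRT, QTU, RSU, STU

giving chain groups C_0 ≅ Z^6, C_1 ≅ Z^15, C_2 ≅ Z^10.

Boundary ∂_1: C_1 → C_0 maps an edge to its endpoints' difference, ∂[p,q] = q − p. For instance
  ∂QT = T − Q.
This gives a 6×15 integer matrix of rank 5; reducing to Smith normal form yields diagonal entries (1,1,1,1,1).

The boundary map ∂_2: C_2 → C_1 sends each 2-simplex [p,q,r] to [q,r] − [p,r] + [p,q]. For instance
  ∂PST = ST − PT + PS,
  ∂QRT = RT − QT + QR.
This gives a 15×10 integer matrix of rank 10; reducing to Smith normal form yields diagonal entries (1,1,1,1,1,1,1,1,1,2).

From H_k ≅ ker(∂_k) / im(∂_{k+1}) we obtain:

  H_0: rank C_0 − rank ∂_1 = 6 − 5 = 1, and the invariant factors of ∂_1 are all 1, so H_0 = Z.
  H_1: rank ker ∂_1 − rank ∂_2 = (15 − 5) − 10 = 0, and ∂_2 has invariant factor 2 > 1, so H_1 = Z/2.
  H_2: rank ker ∂_2 − rank ∂_3 = (10 − 10) − 0 = 0, and there is no ∂_3, so H_2 = 0.

H_0 ≅ Z,  H_1 ≅ Z/2,  H_2 = 0.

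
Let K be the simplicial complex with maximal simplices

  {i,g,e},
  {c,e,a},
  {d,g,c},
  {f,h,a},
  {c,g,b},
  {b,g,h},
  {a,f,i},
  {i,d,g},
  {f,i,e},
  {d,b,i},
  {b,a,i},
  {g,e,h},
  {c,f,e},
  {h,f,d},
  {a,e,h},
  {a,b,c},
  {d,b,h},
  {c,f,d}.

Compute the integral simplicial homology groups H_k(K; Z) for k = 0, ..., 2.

We work with the vertex ordering a < b < c < d < e < f < g < h < i. The simplices of K, each written with vertices in increasing order, are:

  0-simplices (9): a, b, c, d, e, f, g, h, i
  1-simplices (27): ab, ac, ae, af, ah, ai, bc, bd, bg, bh, bi, cd, ce, cf, cg, df, dg, dh, di, ef, eg, eh, ei, fh, fi, gh, gi
  2-simplices (18): abc, abi, ace, aeh, afh, afi, bcg, bdh, bdi, bgh, cdf, cdg, cef, dfh, dgi, efi, egh, egi

so the chain groups are C_0 ≅ Z^9, C_1 ≅ Z^27, C_2 ≅ Z^18.

∂_1: C_1 → C_0 is given by ∂[p,q] = [q] − [p]. For instance
  ∂ef = f − e.
The 9×27 boundary matrix has rank 8 and Smith normal form diag(1,1,1,1,1,1,1,1).

∂_2: C_2 → C_1 acts by ∂[p,q,r] = [q,r] − [p,r] + [p,q]. For instance
  ∂cdf = df − cf + cd,
  ∂ace = ce − ae + ac.
This gives a 27×18 integer matrix of rank 18; reducing to Smith normal form yields diagonal entries (1,1,1,1,1,1,1,1,1,1,1,1,1,1,1,1,1,2).

From H_k ≅ ker(∂_k) / im(∂_{k+1}) we obtain:

  H_0: rank C_0 − rank ∂_1 = 9 − 8 = 1, and the invariant factors of ∂_1 are all 1, so H_0 = Z.
  H_1: rank ker ∂_1 − rank ∂_2 = (27 − 8) − 18 = 1, and ∂_2 has invariant factor 2 > 1, so H_1 = Z × Z/2.
  H_2: rank ker ∂_2 − rank ∂_3 = (18 − 18) − 0 = 0, and there is no ∂_3, so H_2 = 0.

H_0 ≅ Z,  H_1 ≅ Z × Z/2,  H_2 = 0.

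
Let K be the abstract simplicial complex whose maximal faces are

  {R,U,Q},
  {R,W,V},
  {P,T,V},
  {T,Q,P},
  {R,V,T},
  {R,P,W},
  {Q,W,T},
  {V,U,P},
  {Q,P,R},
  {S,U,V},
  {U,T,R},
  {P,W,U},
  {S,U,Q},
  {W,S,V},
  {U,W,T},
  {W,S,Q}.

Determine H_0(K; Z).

We work with the vertex ordering P < Q < R < S < T < U < V < W. The simplices of K, each written with vertices in increasing order, are:

  0-simplices (8): P, Q, R, S, T, U, V, W
  1-simplices (24): PQ, PR, PT, PU, PV, PW, QR, QS, QT, QU, QW, RT, RU, RV, RW, SU, SV, SW, TU, TV, TW, UV, UW, VW
  2-simplices (16): PQR, PQT, PRW, PTV, PUV, PUW, QRU, QSU, QSW, QTW, RTU, RTV, RVW, SUV, SVW, TUW

giving chain groups C_0 ≅ Z^8, C_1 ≅ Z^24, C_2 ≅ Z^16.

The boundary map ∂_1: C_1 → C_0 maps an edge to its endpoints' difference, ∂[p,q] = q − p.
The resulting 8×24 matrix has rank 7, and its Smith normal form has invariant factors (1,1,1,1,1,1,1).

Boundary ∂_2: C_2 → C_1 acts by ∂[p,q,r] = [q,r] − [p,r] + [p,q]. For instance
  ∂SVW = VW − SW + SV,
  ∂PQT = QT − PT + PQ.
The resulting 24×16 matrix has rank 15, and its Smith normal form has invariant factors (1,1,1,1,1,1,1,1,1,1,1,1,1,1,1).

From H_k ≅ ker(∂_k) / im(∂_{k+1}) we obtain:

  H_0: rank C_0 − rank ∂_1 = 8 − 7 = 1, and the invariant factors of ∂_1 are all 1, so H_0 = Z.

H_0 ≅ Z.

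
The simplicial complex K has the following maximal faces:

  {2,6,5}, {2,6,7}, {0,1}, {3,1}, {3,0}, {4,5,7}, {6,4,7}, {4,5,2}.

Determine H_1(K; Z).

Order the vertices as 0 < 1 < 2 < 3 < 4 < 5 < 6 < 7. Listing each simplex with vertices in this order, K has dimension 2 with simplices:

  0-simplices (8): [0], [1], [2], [3], [4], [5], [6], [7]
  1-simplices (13): [0,1], [0,3], [1,3], [2,4], [2,5], [2,6], [2,7], [4,5], [4,6], [4,7], [5,6], [5,7], [6,7]
  2-simplices (5): [2,4,5], [2,5,6], [2,6,7], [4,5,7], [4,6,7]

so the chain groups are C_0 ≅ Z^8, C_1 ≅ Z^13, C_2 ≅ Z^5.

∂_1: C_1 → C_0 is given by ∂[p,q] = [q] − [p].
The resulting 8×13 matrix has rank 6, and its Smith normal form has invariant factors (1,1,1,1,1,1).

The boundary map ∂_2: C_2 → C_1 sends each 2-simplex [p,q,r] to [q,r] − [p,r] + [p,q]. For instance
  ∂[2,6,7] = [6,7] − [2,7] + [2,6],
  ∂[4,6,7] = [6,7] − [4,7] + [4,6].
This gives a 13×5 integer matrix of rank 5; reducing to Smith normal form yields diagonal entries (1,1,1,1,1).

Computing H_k = (kernel of ∂_k) / (image of ∂_{k+1}):

  H_1: rank ker ∂_1 − rank ∂_2 = (13 − 6) − 5 = 2, and the invariant factors of ∂_2 are all 1, so H_1 = Z^2.

H_1 = Z^2.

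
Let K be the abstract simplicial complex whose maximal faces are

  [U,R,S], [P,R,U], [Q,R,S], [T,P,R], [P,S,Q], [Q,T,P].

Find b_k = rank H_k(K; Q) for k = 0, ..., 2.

b_0 = 1, b_1 = 1, b_2 = 0.

We work with the vertex ordering P < Q < R < S < T < U. The simplices of K, each written with vertices in increasing order, are:

  0-simplices (6): P, Q, R, S, T, U
  1-simplices (12): PQ, PR, PS, PT, PU, QR, QS, QT, RS, RT, RU, SU
  2-simplices (6): PQS, PQT, PRT, PRU, QRS, RSU

so the chain groups are C_0 ≅ Z^6, C_1 ≅ Z^12, C_2 ≅ Z^6.

Boundary ∂_1: C_1 → C_0 maps an edge to its endpoints' difference, ∂[p,q] = q − p.
This gives a 6×12 integer matrix of rank 5; reducing to Smith normal form yields diagonal entries (1,1,1,1,1).

Boundary ∂_2: C_2 → C_1 acts by ∂[p,q,r] = [q,r] − [p,r] + [p,q]. For instance
  ∂RSU = SU − RU + RS,
  ∂PRT = RT − PT + PR.
This gives a 12×6 integer matrix of rank 6; reducing to Smith normal form yields diagonal entries (1,1,1,1,1,1).

Reading off H_k = ker ∂_k / im ∂_{k+1}:

  H_0: rank C_0 − rank ∂_1 = 6 − 5 = 1, and the invariant factors of ∂_1 are all 1, so H_0 ≅ Z.
  H_1: rank ker ∂_1 − rank ∂_2 = (12 − 5) − 6 = 1, and the invariant factors of ∂_2 are all 1, so H_1 ≅ Z.
  H_2: rank ker ∂_2 − rank ∂_3 = (6 − 6) − 0 = 0, and there is no ∂_3, so H_2 ≅ 0.

As a check, the Euler characteristic is 6 − 12 + 6 = 0, which agrees with 1 − 1 + 0 = 0.
(K is a triangulation of the cylinder S^1 x I.)

Hence the Betti numbers are b_0 = 1, b_1 = 1, b_2 = 0.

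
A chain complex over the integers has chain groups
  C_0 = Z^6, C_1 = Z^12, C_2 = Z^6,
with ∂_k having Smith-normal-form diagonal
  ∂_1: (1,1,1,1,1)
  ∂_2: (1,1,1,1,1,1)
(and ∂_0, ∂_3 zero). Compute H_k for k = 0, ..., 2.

H_0: b_0 = 6 − 0 − 5 = 1; torsion from ∂_1 factors > 1: none. So H_0 ≅ Z.
H_1: b_1 = 12 − 5 − 6 = 1; torsion from ∂_2 factors > 1: none. So H_1 ≅ Z.
H_2: b_2 = 6 − 6 − 0 = 0; torsion from ∂_3 factors > 1: none. So H_2 ≅ 0.

H_0 ≅ Z,  H_1 ≅ Z,  H_2 = 0.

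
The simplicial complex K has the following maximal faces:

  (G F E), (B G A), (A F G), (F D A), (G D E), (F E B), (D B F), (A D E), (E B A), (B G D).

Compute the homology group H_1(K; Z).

K has 6 vertices, 15 edges, 10 triangles.
rank ∂_1 = 5, rank ∂_2 = 10 ⇒ b_1 = 15 − 5 − 10 = 0; ∂_2 has invariant factor(s) [2] giving torsion. So H_1 ≅ Z/2.

H_1 = Z/2.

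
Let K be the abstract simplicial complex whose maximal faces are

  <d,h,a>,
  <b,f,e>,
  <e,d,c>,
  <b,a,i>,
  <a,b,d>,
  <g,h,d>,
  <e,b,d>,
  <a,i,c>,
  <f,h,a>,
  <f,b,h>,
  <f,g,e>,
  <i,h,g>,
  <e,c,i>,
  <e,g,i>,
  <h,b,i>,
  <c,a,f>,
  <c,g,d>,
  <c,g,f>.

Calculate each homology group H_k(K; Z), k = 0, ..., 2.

Take the total order a < b < c < d < e < f < g < h < i on the vertex set. Then K (dimension 2) consists of the simplices:

  0-simplices (9): a, b, c, d, e, f, g, h, i
  1-simplices (27): ab, ac, ad, af, ah, ai, bd, be, bf, bh, bi, cd, ce, cf, cg, ci, de, dg, dh, ef, eg, ei, fg, fh, gh, gi, hi
  2-simplices (18): abd, abi, acf, aci, adh, afh, bde, bef, bfh, bhi, cde, cdg, cei, cfg, dgh, efg, egi, ghi

giving chain groups C_0 ≅ Z^9, C_1 ≅ Z^27, C_2 ≅ Z^18.

∂_1: C_1 → C_0 sends each edge [p,q] (with p < q) to q − p.
This gives a 9×27 integer matrix of rank 8; reducing to Smith normal form yields diagonal entries (1,1,1,1,1,1,1,1).

Boundary ∂_2: C_2 → C_1 maps a triangle to the signed sum of its edges. For instance
  ∂bef = ef − bf + be,
  ∂cdg = dg − cg + cd.
The resulting 27×18 matrix has rank 18, and its Smith normal form has invariant factors (1,1,1,1,1,1,1,1,1,1,1,1,1,1,1,1,1,2).

Computing H_k = (kernel of ∂_k) / (image of ∂_{k+1}):

  H_0: rank C_0 − rank ∂_1 = 9 − 8 = 1, and the invariant factors of ∂_1 are all 1, so H_0 = Z.
  H_1: rank ker ∂_1 − rank ∂_2 = (27 − 8) − 18 = 1, and ∂_2 has invariant factor 2 > 1, so H_1 = Z ⊕ Z/2.
  H_2: rank ker ∂_2 − rank ∂_3 = (18 − 18) − 0 = 0, and there is no ∂_3, so H_2 = 0.

As a check, the Euler characteristic is 9 − 27 + 18 = 0, which agrees with 1 − 1 + 0 = 0.

H_0 ≅ Z,  H_1 ≅ Z ⊕ Z/2,  H_2 = 0.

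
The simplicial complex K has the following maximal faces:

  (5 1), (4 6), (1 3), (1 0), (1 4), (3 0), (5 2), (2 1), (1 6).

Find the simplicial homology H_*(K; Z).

Order the vertices as 0 < 1 < 2 < 3 < 4 < 5 < 6. Listing each simplex with vertices in this order, K has dimension 1 with simplices:

  0-simplices (7): [0], [1], [2], [3], [4], [5], [6]
  1-simplices (9): [0,1], [0,3], [1,2], [1,3], [1,4], [1,5], [1,6], [2,5], [4,6]

Hence C_0 ≅ Z^7, C_1 ≅ Z^9.

∂_1: C_1 → C_0 sends each edge [p,q] (with p < q) to q − p. For instance
  ∂[1,3] = [3] − [1].
The 7×9 boundary matrix has rank 6 and Smith normal form diag(1,1,1,1,1,1).

Computing H_k = (kernel of ∂_k) / (image of ∂_{k+1}):

  H_0: rank C_0 − rank ∂_1 = 7 − 6 = 1, and the invariant factors of ∂_1 are all 1, so H_0 = Z.
  H_1: rank ker ∂_1 − rank ∂_2 = (9 − 6) − 0 = 3, and there is no ∂_2, so H_1 = Z^3.

H_0 = Z,  H_1 = Z^3.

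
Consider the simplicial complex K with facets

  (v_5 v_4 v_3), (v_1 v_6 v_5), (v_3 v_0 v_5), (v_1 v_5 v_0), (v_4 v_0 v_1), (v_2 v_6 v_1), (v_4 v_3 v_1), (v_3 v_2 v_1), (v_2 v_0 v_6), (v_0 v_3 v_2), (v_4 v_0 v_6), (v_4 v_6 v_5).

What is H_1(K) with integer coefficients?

Order the vertices as v_0 < v_1 < v_2 < v_3 < v_4 < v_5 < v_6. Listing each simplex with vertices in this order, K has dimension 2 with simplices:

  0-simplices (7): [v_0], [v_1], [v_2], [v_3], [v_4], [v_5], [v_6]
  1-simplices (18): (18 of them)
  2-simplices (12): (12 of them)

Hence C_0 ≅ Z^7, C_1 ≅ Z^18, C_2 ≅ Z^12.

∂_1: C_1 → C_0 maps an edge to its endpoints' difference, ∂[p,q] = q − p. For instance
  ∂[v_2,v_6] = [v_6] − [v_2].
The resulting 7×18 matrix has rank 6, and its Smith normal form has invariant factors (1,1,1,1,1,1).

The boundary map ∂_2: C_2 → C_1 acts by ∂[p,q,r] = [q,r] − [p,r] + [p,q]. For instance
  ∂[v_3,v_4,v_5] = [v_4,v_5] − [v_3,v_5] + [v_3,v_4],
  ∂[v_1,v_5,v_6] = [v_5,v_6] − [v_1,v_6] + [v_1,v_5].
As a 18×12 matrix over Z this has rank 12, with invariant factors (1,1,1,1,1,1,1,1,1,1,1,2).

Reading off H_k = ker ∂_k / im ∂_{k+1}:

  H_1: rank ker ∂_1 − rank ∂_2 = (18 − 6) − 12 = 0, and ∂_2 has invariant factor 2 > 1, so H_1 = Z/2Z.

(K is a triangulation of the real projective plane RP^2.)

H_1 = Z/2Z.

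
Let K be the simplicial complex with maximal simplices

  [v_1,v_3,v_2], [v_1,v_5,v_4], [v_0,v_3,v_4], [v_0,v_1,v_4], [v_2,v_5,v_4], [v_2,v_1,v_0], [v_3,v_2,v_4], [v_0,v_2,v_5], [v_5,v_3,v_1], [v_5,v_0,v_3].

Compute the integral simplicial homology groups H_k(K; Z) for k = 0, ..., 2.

Order the vertices as v_0 < v_1 < v_2 < v_3 < v_4 < v_5. Listing each simplex with vertices in this order, K has dimension 2 with simplices:

  0-simplices (6): [v_0], [v_1], [v_2], [v_3], [v_4], [v_5]
  1-simplices (15): (15 of them)
  2-simplices (10): [v_0,v_1,v_2], [v_0,v_1,v_4], [v_0,v_2,v_5], [v_0,v_3,v_4], [v_0,v_3,v_5], [v_1,v_2,v_3], [v_1,v_3,v_5], [v_1,v_4,v_5], [v_2,v_3,v_4], [v_2,v_4,v_5]

giving chain groups C_0 ≅ Z^6, C_1 ≅ Z^15, C_2 ≅ Z^10.

∂_1: C_1 → C_0 is given by ∂[p,q] = [q] − [p]. For instance
  ∂[v_4,v_5] = [v_5] − [v_4].
This gives a 6×15 integer matrix of rank 5; reducing to Smith normal form yields diagonal entries (1,1,1,1,1).

The boundary map ∂_2: C_2 → C_1 maps a triangle to the signed sum of its edges. For instance
  ∂[v_0,v_3,v_4] = [v_3,v_4] − [v_0,v_4] + [v_0,v_3],
  ∂[v_1,v_4,v_5] = [v_4,v_5] − [v_1,v_5] + [v_1,v_4].
This gives a 15×10 integer matrix of rank 10; reducing to Smith normal form yields diagonal entries (1,1,1,1,1,1,1,1,1,2).

Computing H_k = (kernel of ∂_k) / (image of ∂_{k+1}):

  H_0: rank C_0 − rank ∂_1 = 6 − 5 = 1, and the invariant factors of ∂_1 are all 1, so H_0 ≅ Z.
  H_1: rank ker ∂_1 − rank ∂_2 = (15 − 5) − 10 = 0, and ∂_2 has invariant factor 2 > 1, so H_1 ≅ Z/2.
  H_2: rank ker ∂_2 − rank ∂_3 = (10 − 10) − 0 = 0, and there is no ∂_3, so H_2 ≅ 0.

(K is a triangulation of the real projective plane RP^2.)

H_0 ≅ Z,  H_1 ≅ Z/2,  H_2 = 0.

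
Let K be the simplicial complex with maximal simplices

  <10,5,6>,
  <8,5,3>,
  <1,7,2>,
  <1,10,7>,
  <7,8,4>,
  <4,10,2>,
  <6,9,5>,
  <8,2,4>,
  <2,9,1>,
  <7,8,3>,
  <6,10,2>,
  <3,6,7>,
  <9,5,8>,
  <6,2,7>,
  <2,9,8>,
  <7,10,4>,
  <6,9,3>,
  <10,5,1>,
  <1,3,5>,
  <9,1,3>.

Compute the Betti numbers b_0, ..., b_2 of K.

We work with the vertex ordering 1 < 2 < 3 < 4 < 5 < 6 < 7 < 8 < 9 < 10. The simplices of K, each written with vertices in increasing order, are:

  0-simplices (10): [1], [2], [3], [4], [5], [6], [7], [8], [9], [10]
  1-simplices (30): (30 of them)
  2-simplices (20): (20 of them)

giving chain groups C_0 ≅ Z^10, C_1 ≅ Z^30, C_2 ≅ Z^20.

∂_1: C_1 → C_0 sends each edge [p,q] (with p < q) to q − p. For instance
  ∂[6,9] = [9] − [6].
As a 10×30 matrix over Z this has rank 9, with invariant factors (1,1,1,1,1,1,1,1,1).

Boundary ∂_2: C_2 → C_1 maps a triangle to the signed sum of its edges. For instance
  ∂[2,4,8] = [4,8] − [2,8] + [2,4],
  ∂[3,7,8] = [7,8] − [3,8] + [3,7].
This gives a 30×20 integer matrix of rank 20; reducing to Smith normal form yields diagonal entries (1,1,1,1,1,1,1,1,1,1,1,1,1,1,1,1,1,1,1,2).

Now H_k = ker ∂_k / im ∂_{k+1}, so:

  H_0: rank C_0 − rank ∂_1 = 10 − 9 = 1, and the invariant factors of ∂_1 are all 1, so H_0 ≅ Z.
  H_1: rank ker ∂_1 − rank ∂_2 = (30 − 9) − 20 = 1, and ∂_2 has invariant factor 2 > 1, so H_1 ≅ Z × Z/2.
  H_2: rank ker ∂_2 − rank ∂_3 = (20 − 20) − 0 = 0, and there is no ∂_3, so H_2 ≅ 0.

(K is a triangulation of the Klein bottle.)

Hence the Betti numbers are b_0 = 1, b_1 = 1, b_2 = 0.

b_0 = 1, b_1 = 1, b_2 = 0.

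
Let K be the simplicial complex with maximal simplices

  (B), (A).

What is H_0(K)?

H_0 ≅ Z^2.

Order the vertices as A < B. Listing each simplex with vertices in this order, K has dimension 0 with simplices:

  0-simplices (2): A, B

Hence C_0 ≅ Z^2.

Reading off H_k = ker ∂_k / im ∂_{k+1}:

  H_0: rank C_0 − rank ∂_1 = 2 − 0 = 2, and there is no ∂_1, so H_0 ≅ Z^2.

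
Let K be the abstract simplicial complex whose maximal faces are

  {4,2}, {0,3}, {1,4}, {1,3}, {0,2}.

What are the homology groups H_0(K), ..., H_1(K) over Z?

H_0 = Z,  H_1 = Z.

We work with the vertex ordering 0 < 1 < 2 < 3 < 4. The simplices of K, each written with vertices in increasing order, are:

  0-simplices (5): [0], [1], [2], [3], [4]
  1-simplices (5): [0,2], [0,3], [1,3], [1,4], [2,4]

giving chain groups C_0 ≅ Z^5, C_1 ≅ Z^5.

Boundary ∂_1: C_1 → C_0 sends each edge [p,q] (with p < q) to q − p.
The resulting 5×5 matrix has rank 4, and its Smith normal form has invariant factors (1,1,1,1).

From H_k ≅ ker(∂_k) / im(∂_{k+1}) we obtain:

  H_0: rank C_0 − rank ∂_1 = 5 − 4 = 1, and the invariant factors of ∂_1 are all 1, so H_0 = Z.
  H_1: rank ker ∂_1 − rank ∂_2 = (5 − 4) − 0 = 1, and there is no ∂_2, so H_1 = Z.

As a check, the Euler characteristic is 5 − 5 = 0, which agrees with 1 − 1 = 0.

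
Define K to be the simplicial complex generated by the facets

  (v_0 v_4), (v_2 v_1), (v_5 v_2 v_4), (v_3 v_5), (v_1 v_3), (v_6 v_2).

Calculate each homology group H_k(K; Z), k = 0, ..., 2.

H_0 = Z,  H_1 = Z,  H_2 = 0.

We work with the vertex ordering v_0 < v_1 < v_2 < v_3 < v_4 < v_5 < v_6. The simplices of K, each written with vertices in increasing order, are:

  0-simplices (7): [v_0], [v_1], [v_2], [v_3], [v_4], [v_5], [v_6]
  1-simplices (8): [v_0,v_4], [v_1,v_2], [v_1,v_3], [v_2,v_4], [v_2,v_5], [v_2,v_6], [v_3,v_5], [v_4,v_5]
  2-simplices (1): [v_2,v_4,v_5]

giving chain groups C_0 ≅ Z^7, C_1 ≅ Z^8, C_2 ≅ Z^1.

Boundary ∂_1: C_1 → C_0 is given by ∂[p,q] = [q] − [p]. For instance
  ∂[v_2,v_5] = [v_5] − [v_2].
The resulting 7×8 matrix has rank 6, and its Smith normal form has invariant factors (1,1,1,1,1,1).

The boundary map ∂_2: C_2 → C_1 acts by ∂[p,q,r] = [q,r] − [p,r] + [p,q]. For instance
  ∂[v_2,v_4,v_5] = [v_4,v_5] − [v_2,v_5] + [v_2,v_4].
The 8×1 boundary matrix has rank 1 and Smith normal form diag(1).

Now H_k = ker ∂_k / im ∂_{k+1}, so:

  H_0: rank C_0 − rank ∂_1 = 7 − 6 = 1, and the invariant factors of ∂_1 are all 1, so H_0 = Z.
  H_1: rank ker ∂_1 − rank ∂_2 = (8 − 6) − 1 = 1, and the invariant factors of ∂_2 are all 1, so H_1 = Z.
  H_2: rank ker ∂_2 − rank ∂_3 = (1 − 1) − 0 = 0, and there is no ∂_3, so H_2 = 0.

As a check, the Euler characteristic is 7 − 8 + 1 = 0, which agrees with 1 − 1 + 0 = 0.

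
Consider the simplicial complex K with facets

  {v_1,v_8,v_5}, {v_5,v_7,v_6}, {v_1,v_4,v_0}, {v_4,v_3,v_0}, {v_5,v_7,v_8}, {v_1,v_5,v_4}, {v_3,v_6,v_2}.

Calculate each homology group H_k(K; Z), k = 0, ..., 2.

H_0 ≅ Z,  H_1 ≅ Z,  H_2 = 0.

Order the vertices as v_0 < v_1 < v_2 < v_3 < v_4 < v_5 < v_6 < v_7 < v_8. Listing each simplex with vertices in this order, K has dimension 2 with simplices:

  0-simplices (9): [v_0], [v_1], [v_2], [v_3], [v_4], [v_5], [v_6], [v_7], [v_8]
  1-simplices (16): (16 of them)
  2-simplices (7): [v_0,v_1,v_4], [v_0,v_3,v_4], [v_1,v_4,v_5], [v_1,v_5,v_8], [v_2,v_3,v_6], [v_5,v_6,v_7], [v_5,v_7,v_8]

Hence C_0 ≅ Z^9, C_1 ≅ Z^16, C_2 ≅ Z^7.

The boundary map ∂_1: C_1 → C_0 sends each edge [p,q] (with p < q) to q − p. For instance
  ∂[v_2,v_6] = [v_6] − [v_2].
As a 9×16 matrix over Z this has rank 8, with invariant factors (1,1,1,1,1,1,1,1).

Boundary ∂_2: C_2 → C_1 sends each 2-simplex [p,q,r] to [q,r] − [p,r] + [p,q]. For instance
  ∂[v_5,v_6,v_7] = [v_6,v_7] − [v_5,v_7] + [v_5,v_6],
  ∂[v_0,v_3,v_4] = [v_3,v_4] − [v_0,v_4] + [v_0,v_3].
The resulting 16×7 matrix has rank 7, and its Smith normal form has invariant factors (1,1,1,1,1,1,1).

Computing H_k = (kernel of ∂_k) / (image of ∂_{k+1}):

  H_0: rank C_0 − rank ∂_1 = 9 − 8 = 1, and the invariant factors of ∂_1 are all 1, so H_0 ≅ Z.
  H_1: rank ker ∂_1 − rank ∂_2 = (16 − 8) − 7 = 1, and the invariant factors of ∂_2 are all 1, so H_1 ≅ Z.
  H_2: rank ker ∂_2 − rank ∂_3 = (7 − 7) − 0 = 0, and there is no ∂_3, so H_2 ≅ 0.

As a check, the Euler characteristic is 9 − 16 + 7 = 0, which agrees with 1 − 1 + 0 = 0.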